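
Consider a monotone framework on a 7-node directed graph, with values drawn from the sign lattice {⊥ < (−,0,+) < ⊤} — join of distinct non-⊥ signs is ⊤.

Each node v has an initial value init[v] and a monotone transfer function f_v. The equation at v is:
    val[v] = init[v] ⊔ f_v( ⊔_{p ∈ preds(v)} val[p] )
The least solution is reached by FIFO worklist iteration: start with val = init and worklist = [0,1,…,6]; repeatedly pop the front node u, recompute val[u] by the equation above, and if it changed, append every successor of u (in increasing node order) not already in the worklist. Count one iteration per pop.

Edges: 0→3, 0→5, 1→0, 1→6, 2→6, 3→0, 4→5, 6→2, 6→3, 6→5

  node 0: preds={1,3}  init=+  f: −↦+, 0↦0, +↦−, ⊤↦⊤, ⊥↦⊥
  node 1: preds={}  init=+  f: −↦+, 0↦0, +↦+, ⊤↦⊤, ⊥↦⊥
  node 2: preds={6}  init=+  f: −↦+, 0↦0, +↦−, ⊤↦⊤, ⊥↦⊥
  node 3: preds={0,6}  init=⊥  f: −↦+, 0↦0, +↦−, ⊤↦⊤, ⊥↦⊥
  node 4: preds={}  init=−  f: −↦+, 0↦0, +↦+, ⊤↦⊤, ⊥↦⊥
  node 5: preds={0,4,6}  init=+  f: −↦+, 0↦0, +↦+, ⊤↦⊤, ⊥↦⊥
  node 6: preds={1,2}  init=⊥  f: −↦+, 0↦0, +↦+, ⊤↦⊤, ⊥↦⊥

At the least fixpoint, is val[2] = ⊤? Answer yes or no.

Worklist (15 pops):
  #1 pop 0: in=+ → ⊤ (was +); enqueue []
  #2 pop 1: in=⊥ → + (no change)
  #3 pop 2: in=⊥ → + (no change)
  #4 pop 3: in=⊤ → ⊤ (was ⊥); enqueue [0]
  #5 pop 4: in=⊥ → − (no change)
  #6 pop 5: in=⊤ → ⊤ (was +); enqueue []
  #7 pop 6: in=+ → + (was ⊥); enqueue [2,3,5]
  #8 pop 0: in=⊤ → ⊤ (no change)
  #9 pop 2: in=+ → ⊤ (was +); enqueue [6]
  #10 pop 3: in=⊤ → ⊤ (no change)
  #11 pop 5: in=⊤ → ⊤ (no change)
  #12 pop 6: in=⊤ → ⊤ (was +); enqueue [2,3,5]
  #13 pop 2: in=⊤ → ⊤ (no change)
  #14 pop 3: in=⊤ → ⊤ (no change)
  #15 pop 5: in=⊤ → ⊤ (no change)

Fixpoint:
  val[0] = ⊤
  val[1] = +
  val[2] = ⊤
  val[3] = ⊤
  val[4] = −
  val[5] = ⊤
  val[6] = ⊤

yes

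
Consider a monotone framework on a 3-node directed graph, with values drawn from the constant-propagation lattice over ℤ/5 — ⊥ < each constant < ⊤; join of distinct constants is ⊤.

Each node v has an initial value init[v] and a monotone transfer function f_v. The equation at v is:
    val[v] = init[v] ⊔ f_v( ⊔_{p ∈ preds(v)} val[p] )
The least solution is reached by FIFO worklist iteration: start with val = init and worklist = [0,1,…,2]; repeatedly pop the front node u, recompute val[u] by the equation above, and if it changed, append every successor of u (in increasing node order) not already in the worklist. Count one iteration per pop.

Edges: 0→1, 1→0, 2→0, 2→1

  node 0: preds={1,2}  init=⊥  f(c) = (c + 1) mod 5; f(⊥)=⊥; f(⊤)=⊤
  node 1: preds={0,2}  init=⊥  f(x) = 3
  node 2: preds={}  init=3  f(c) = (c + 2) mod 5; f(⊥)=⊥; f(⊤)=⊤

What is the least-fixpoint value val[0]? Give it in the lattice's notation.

Trace (4 dequeues):
  [1] u=0 | in 3 | out 4 | prev ⊥ | push {}
  [2] u=1 | in ⊤ | out 3 | prev ⊥ | push {0}
  [3] u=2 | in ⊥ | out 3 | ==
  [4] u=0 | in 3 | out 4 | ==

Converged values:
  [0] 4
  [1] 3
  [2] 3

4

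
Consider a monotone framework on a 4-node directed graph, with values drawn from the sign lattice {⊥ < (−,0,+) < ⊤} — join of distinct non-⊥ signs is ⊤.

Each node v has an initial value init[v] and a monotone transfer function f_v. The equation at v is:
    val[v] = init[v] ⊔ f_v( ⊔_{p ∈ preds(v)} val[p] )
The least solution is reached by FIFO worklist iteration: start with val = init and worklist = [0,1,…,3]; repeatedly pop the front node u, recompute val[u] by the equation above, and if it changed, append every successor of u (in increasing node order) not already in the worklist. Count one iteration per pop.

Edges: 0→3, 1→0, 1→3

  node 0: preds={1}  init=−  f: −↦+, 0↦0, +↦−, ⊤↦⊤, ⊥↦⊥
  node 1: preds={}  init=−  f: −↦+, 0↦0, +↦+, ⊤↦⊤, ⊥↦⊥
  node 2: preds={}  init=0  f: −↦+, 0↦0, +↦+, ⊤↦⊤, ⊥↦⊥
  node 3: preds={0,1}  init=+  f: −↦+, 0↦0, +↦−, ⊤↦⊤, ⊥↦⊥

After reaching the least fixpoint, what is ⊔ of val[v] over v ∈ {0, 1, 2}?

⊤

Worklist (4 pops):
  #1 pop 0: in=− → ⊤ (was −); enqueue []
  #2 pop 1: in=⊥ → − (no change)
  #3 pop 2: in=⊥ → 0 (no change)
  #4 pop 3: in=⊤ → ⊤ (was +); enqueue []

Fixpoint:
  val[0] = ⊤
  val[1] = −
  val[2] = 0
  val[3] = ⊤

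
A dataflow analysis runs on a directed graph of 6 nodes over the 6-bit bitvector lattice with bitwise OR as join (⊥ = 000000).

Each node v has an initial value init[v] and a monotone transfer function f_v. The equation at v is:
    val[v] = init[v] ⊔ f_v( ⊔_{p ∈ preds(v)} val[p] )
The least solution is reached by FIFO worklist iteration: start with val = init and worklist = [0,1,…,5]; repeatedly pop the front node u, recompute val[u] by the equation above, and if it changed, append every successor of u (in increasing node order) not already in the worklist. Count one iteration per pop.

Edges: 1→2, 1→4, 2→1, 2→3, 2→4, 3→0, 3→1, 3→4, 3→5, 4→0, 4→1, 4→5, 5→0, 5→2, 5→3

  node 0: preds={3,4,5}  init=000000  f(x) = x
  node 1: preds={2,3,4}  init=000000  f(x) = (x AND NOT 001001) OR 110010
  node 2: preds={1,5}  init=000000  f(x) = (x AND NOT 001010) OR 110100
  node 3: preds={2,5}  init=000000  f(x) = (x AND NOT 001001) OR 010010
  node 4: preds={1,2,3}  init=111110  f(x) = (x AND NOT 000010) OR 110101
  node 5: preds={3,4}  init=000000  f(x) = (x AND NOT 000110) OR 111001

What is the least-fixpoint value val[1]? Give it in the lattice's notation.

110110

Iteration log — 12 steps:
  step 1. node 0  ⊔preds=111110  new=111110  old=000000  +wl: 
  step 2. node 1  ⊔preds=111110  new=110110  old=000000  +wl: 
  step 3. node 2  ⊔preds=110110  new=110100  old=000000  +wl: 1
  step 4. node 3  ⊔preds=110100  new=110110  old=000000  +wl: 0
  step 5. node 4  ⊔preds=110110  new=111111  old=111110  +wl: 
  step 6. node 5  ⊔preds=111111  new=111001  old=000000  +wl: 2,3
  step 7. node 1  ⊔preds=111111  new=110110  stable
  step 8. node 0  ⊔preds=111111  new=111111  old=111110  +wl: 
  step 9. node 2  ⊔preds=111111  new=110101  old=110100  +wl: 1,4
  step 10. node 3  ⊔preds=111101  new=110110  stable
  step 11. node 1  ⊔preds=111111  new=110110  stable
  step 12. node 4  ⊔preds=110111  new=111111  stable

Least fixpoint reached:
  node 0: 111111
  node 1: 110110
  node 2: 110101
  node 3: 110110
  node 4: 111111
  node 5: 111001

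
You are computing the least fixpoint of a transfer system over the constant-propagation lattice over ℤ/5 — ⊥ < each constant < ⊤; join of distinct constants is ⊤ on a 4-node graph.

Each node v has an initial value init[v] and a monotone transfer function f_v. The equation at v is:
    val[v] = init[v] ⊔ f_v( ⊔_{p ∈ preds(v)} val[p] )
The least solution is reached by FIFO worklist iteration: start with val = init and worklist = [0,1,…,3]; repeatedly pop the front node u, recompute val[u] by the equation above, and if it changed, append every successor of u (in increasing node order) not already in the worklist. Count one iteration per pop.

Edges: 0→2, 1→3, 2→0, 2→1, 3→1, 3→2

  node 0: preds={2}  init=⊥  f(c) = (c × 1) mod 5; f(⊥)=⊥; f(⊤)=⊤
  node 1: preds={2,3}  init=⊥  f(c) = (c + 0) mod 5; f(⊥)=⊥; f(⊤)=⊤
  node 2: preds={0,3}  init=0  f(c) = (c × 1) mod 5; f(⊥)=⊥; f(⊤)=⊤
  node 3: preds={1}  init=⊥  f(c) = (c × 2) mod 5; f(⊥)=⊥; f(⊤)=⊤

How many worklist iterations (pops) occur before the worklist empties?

Worklist (6 pops):
  #1 pop 0: in=0 → 0 (was ⊥); enqueue []
  #2 pop 1: in=0 → 0 (was ⊥); enqueue []
  #3 pop 2: in=0 → 0 (no change)
  #4 pop 3: in=0 → 0 (was ⊥); enqueue [1,2]
  #5 pop 1: in=0 → 0 (no change)
  #6 pop 2: in=0 → 0 (no change)

Fixpoint:
  val[0] = 0
  val[1] = 0
  val[2] = 0
  val[3] = 0

6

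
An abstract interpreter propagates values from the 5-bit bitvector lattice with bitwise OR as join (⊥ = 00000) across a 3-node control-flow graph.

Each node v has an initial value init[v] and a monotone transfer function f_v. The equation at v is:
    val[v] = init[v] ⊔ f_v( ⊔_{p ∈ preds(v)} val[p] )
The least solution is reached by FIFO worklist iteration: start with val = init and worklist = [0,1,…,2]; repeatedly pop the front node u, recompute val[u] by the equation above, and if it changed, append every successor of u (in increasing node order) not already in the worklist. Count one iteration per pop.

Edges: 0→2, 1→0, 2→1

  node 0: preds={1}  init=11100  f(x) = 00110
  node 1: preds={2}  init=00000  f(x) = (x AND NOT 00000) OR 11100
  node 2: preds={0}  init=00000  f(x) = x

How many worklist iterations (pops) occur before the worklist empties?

Worklist (6 pops):
  #1 pop 0: in=00000 → 11110 (was 11100); enqueue []
  #2 pop 1: in=00000 → 11100 (was 00000); enqueue [0]
  #3 pop 2: in=11110 → 11110 (was 00000); enqueue [1]
  #4 pop 0: in=11100 → 11110 (no change)
  #5 pop 1: in=11110 → 11110 (was 11100); enqueue [0]
  #6 pop 0: in=11110 → 11110 (no change)

Fixpoint:
  val[0] = 11110
  val[1] = 11110
  val[2] = 11110

6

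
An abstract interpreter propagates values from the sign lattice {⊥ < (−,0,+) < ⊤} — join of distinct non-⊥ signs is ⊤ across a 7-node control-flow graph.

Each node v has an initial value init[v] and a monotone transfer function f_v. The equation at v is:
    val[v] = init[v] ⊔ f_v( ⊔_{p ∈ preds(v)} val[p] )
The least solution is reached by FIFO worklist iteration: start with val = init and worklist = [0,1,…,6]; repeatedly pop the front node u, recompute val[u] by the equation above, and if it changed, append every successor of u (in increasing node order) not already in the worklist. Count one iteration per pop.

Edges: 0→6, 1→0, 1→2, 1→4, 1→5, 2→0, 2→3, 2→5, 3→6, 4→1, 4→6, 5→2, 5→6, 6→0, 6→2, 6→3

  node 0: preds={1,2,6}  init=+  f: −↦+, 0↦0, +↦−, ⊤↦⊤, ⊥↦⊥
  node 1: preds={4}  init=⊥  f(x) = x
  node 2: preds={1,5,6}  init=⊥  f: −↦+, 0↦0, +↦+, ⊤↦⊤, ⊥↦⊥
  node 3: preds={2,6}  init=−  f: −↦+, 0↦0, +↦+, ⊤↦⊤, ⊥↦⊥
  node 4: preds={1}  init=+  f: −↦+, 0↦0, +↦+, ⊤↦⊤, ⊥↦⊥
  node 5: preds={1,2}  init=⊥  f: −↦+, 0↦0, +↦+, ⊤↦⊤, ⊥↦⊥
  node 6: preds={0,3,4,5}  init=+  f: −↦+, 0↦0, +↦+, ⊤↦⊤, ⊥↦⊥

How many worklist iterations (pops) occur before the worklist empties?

Trace (14 dequeues):
  [1] u=0 | in + | out ⊤ | prev + | push {}
  [2] u=1 | in + | out + | prev ⊥ | push {0}
  [3] u=2 | in + | out + | prev ⊥ | push {}
  [4] u=3 | in + | out ⊤ | prev − | push {}
  [5] u=4 | in + | out + | ==
  [6] u=5 | in + | out + | prev ⊥ | push {2}
  [7] u=6 | in ⊤ | out ⊤ | prev + | push {3}
  [8] u=0 | in ⊤ | out ⊤ | ==
  [9] u=2 | in ⊤ | out ⊤ | prev + | push {0,5}
  [10] u=3 | in ⊤ | out ⊤ | ==
  [11] u=0 | in ⊤ | out ⊤ | ==
  [12] u=5 | in ⊤ | out ⊤ | prev + | push {2,6}
  [13] u=2 | in ⊤ | out ⊤ | ==
  [14] u=6 | in ⊤ | out ⊤ | ==

Converged values:
  [0] ⊤
  [1] +
  [2] ⊤
  [3] ⊤
  [4] +
  [5] ⊤
  [6] ⊤

14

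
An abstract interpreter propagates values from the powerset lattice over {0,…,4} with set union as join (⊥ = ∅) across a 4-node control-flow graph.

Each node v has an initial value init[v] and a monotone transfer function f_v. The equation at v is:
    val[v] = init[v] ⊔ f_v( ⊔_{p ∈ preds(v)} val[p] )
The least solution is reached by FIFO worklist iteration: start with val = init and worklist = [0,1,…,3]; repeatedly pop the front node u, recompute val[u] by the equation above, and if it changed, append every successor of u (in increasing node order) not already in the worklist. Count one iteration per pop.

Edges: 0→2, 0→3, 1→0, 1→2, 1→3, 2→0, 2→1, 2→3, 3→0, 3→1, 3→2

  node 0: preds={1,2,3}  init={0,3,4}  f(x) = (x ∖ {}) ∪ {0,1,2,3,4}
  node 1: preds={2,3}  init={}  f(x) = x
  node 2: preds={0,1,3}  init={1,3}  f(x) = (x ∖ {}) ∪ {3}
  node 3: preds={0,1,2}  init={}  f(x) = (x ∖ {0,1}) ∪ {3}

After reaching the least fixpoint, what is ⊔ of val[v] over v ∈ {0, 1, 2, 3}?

Trace (9 dequeues):
  [1] u=0 | in {1,3} | out {0,1,2,3,4} | prev {0,3,4} | push {}
  [2] u=1 | in {1,3} | out {1,3} | prev {} | push {0}
  [3] u=2 | in {0,1,2,3,4} | out {0,1,2,3,4} | prev {1,3} | push {1}
  [4] u=3 | in {0,1,2,3,4} | out {2,3,4} | prev {} | push {2}
  [5] u=0 | in {0,1,2,3,4} | out {0,1,2,3,4} | ==
  [6] u=1 | in {0,1,2,3,4} | out {0,1,2,3,4} | prev {1,3} | push {0,3}
  [7] u=2 | in {0,1,2,3,4} | out {0,1,2,3,4} | ==
  [8] u=0 | in {0,1,2,3,4} | out {0,1,2,3,4} | ==
  [9] u=3 | in {0,1,2,3,4} | out {2,3,4} | ==

Converged values:
  [0] {0,1,2,3,4}
  [1] {0,1,2,3,4}
  [2] {0,1,2,3,4}
  [3] {2,3,4}

{0,1,2,3,4}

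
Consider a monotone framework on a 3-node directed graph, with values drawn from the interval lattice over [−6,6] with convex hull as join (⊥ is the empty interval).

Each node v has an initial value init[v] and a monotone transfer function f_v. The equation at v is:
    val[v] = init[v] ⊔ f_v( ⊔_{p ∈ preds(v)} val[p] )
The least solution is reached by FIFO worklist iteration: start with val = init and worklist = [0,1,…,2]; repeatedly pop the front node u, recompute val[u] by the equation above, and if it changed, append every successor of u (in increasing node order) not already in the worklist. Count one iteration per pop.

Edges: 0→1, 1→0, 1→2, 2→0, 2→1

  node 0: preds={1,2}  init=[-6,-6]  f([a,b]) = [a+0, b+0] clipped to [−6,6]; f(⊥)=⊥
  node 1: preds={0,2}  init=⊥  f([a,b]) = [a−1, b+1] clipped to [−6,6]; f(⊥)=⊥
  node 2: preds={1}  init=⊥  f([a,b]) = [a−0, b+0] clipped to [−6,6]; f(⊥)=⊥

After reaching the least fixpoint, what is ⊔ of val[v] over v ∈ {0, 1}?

[-6,6]

Iteration log — 39 steps:
  step 1. node 0  ⊔preds=⊥  new=[-6,-6]  stable
  step 2. node 1  ⊔preds=[-6,-6]  new=[-6,-5]  old=⊥  +wl: 0
  step 3. node 2  ⊔preds=[-6,-5]  new=[-6,-5]  old=⊥  +wl: 1
  step 4. node 0  ⊔preds=[-6,-5]  new=[-6,-5]  old=[-6,-6]  +wl: 
  step 5. node 1  ⊔preds=[-6,-5]  new=[-6,-4]  old=[-6,-5]  +wl: 0,2
  step 6. node 0  ⊔preds=[-6,-4]  new=[-6,-4]  old=[-6,-5]  +wl: 1
  step 7. node 2  ⊔preds=[-6,-4]  new=[-6,-4]  old=[-6,-5]  +wl: 0
  step 8. node 1  ⊔preds=[-6,-4]  new=[-6,-3]  old=[-6,-4]  +wl: 2
  step 9. node 0  ⊔preds=[-6,-3]  new=[-6,-3]  old=[-6,-4]  +wl: 1
  step 10. node 2  ⊔preds=[-6,-3]  new=[-6,-3]  old=[-6,-4]  +wl: 0
  step 11. node 1  ⊔preds=[-6,-3]  new=[-6,-2]  old=[-6,-3]  +wl: 2
  step 12. node 0  ⊔preds=[-6,-2]  new=[-6,-2]  old=[-6,-3]  +wl: 1
  step 13. node 2  ⊔preds=[-6,-2]  new=[-6,-2]  old=[-6,-3]  +wl: 0
  step 14. node 1  ⊔preds=[-6,-2]  new=[-6,-1]  old=[-6,-2]  +wl: 2
  step 15. node 0  ⊔preds=[-6,-1]  new=[-6,-1]  old=[-6,-2]  +wl: 1
  step 16. node 2  ⊔preds=[-6,-1]  new=[-6,-1]  old=[-6,-2]  +wl: 0
  step 17. node 1  ⊔preds=[-6,-1]  new=[-6,0]  old=[-6,-1]  +wl: 2
  step 18. node 0  ⊔preds=[-6,0]  new=[-6,0]  old=[-6,-1]  +wl: 1
  step 19. node 2  ⊔preds=[-6,0]  new=[-6,0]  old=[-6,-1]  +wl: 0
  step 20. node 1  ⊔preds=[-6,0]  new=[-6,1]  old=[-6,0]  +wl: 2
  step 21. node 0  ⊔preds=[-6,1]  new=[-6,1]  old=[-6,0]  +wl: 1
  step 22. node 2  ⊔preds=[-6,1]  new=[-6,1]  old=[-6,0]  +wl: 0
  step 23. node 1  ⊔preds=[-6,1]  new=[-6,2]  old=[-6,1]  +wl: 2
  step 24. node 0  ⊔preds=[-6,2]  new=[-6,2]  old=[-6,1]  +wl: 1
  step 25. node 2  ⊔preds=[-6,2]  new=[-6,2]  old=[-6,1]  +wl: 0
  step 26. node 1  ⊔preds=[-6,2]  new=[-6,3]  old=[-6,2]  +wl: 2
  step 27. node 0  ⊔preds=[-6,3]  new=[-6,3]  old=[-6,2]  +wl: 1
  step 28. node 2  ⊔preds=[-6,3]  new=[-6,3]  old=[-6,2]  +wl: 0
  step 29. node 1  ⊔preds=[-6,3]  new=[-6,4]  old=[-6,3]  +wl: 2
  step 30. node 0  ⊔preds=[-6,4]  new=[-6,4]  old=[-6,3]  +wl: 1
  step 31. node 2  ⊔preds=[-6,4]  new=[-6,4]  old=[-6,3]  +wl: 0
  step 32. node 1  ⊔preds=[-6,4]  new=[-6,5]  old=[-6,4]  +wl: 2
  step 33. node 0  ⊔preds=[-6,5]  new=[-6,5]  old=[-6,4]  +wl: 1
  step 34. node 2  ⊔preds=[-6,5]  new=[-6,5]  old=[-6,4]  +wl: 0
  step 35. node 1  ⊔preds=[-6,5]  new=[-6,6]  old=[-6,5]  +wl: 2
  step 36. node 0  ⊔preds=[-6,6]  new=[-6,6]  old=[-6,5]  +wl: 1
  step 37. node 2  ⊔preds=[-6,6]  new=[-6,6]  old=[-6,5]  +wl: 0
  step 38. node 1  ⊔preds=[-6,6]  new=[-6,6]  stable
  step 39. node 0  ⊔preds=[-6,6]  new=[-6,6]  stable

Least fixpoint reached:
  node 0: [-6,6]
  node 1: [-6,6]
  node 2: [-6,6]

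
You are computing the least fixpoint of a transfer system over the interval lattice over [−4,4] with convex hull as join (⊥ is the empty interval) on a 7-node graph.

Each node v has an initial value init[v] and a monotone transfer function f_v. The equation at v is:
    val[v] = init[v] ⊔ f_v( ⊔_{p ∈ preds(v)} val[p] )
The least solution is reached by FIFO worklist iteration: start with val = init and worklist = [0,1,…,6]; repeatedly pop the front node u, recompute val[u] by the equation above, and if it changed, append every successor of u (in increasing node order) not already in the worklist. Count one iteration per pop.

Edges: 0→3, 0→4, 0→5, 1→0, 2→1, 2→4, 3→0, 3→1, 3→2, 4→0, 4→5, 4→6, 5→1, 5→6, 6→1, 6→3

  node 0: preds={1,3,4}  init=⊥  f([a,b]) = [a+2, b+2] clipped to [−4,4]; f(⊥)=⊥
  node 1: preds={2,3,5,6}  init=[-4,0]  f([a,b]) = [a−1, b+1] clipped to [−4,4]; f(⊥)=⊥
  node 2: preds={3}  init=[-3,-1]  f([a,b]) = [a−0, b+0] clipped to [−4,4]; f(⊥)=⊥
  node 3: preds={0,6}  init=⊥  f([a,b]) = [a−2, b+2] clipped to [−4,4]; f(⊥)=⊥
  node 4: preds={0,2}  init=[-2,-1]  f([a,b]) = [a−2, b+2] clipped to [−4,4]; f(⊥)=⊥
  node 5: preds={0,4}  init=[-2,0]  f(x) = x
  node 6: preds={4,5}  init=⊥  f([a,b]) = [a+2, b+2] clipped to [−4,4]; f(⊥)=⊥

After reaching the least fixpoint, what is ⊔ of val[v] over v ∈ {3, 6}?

Iteration log — 15 steps:
  step 1. node 0  ⊔preds=[-4,0]  new=[-2,2]  old=⊥  +wl: 
  step 2. node 1  ⊔preds=[-3,0]  new=[-4,1]  old=[-4,0]  +wl: 0
  step 3. node 2  ⊔preds=⊥  new=[-3,-1]  stable
  step 4. node 3  ⊔preds=[-2,2]  new=[-4,4]  old=⊥  +wl: 1,2
  step 5. node 4  ⊔preds=[-3,2]  new=[-4,4]  old=[-2,-1]  +wl: 
  step 6. node 5  ⊔preds=[-4,4]  new=[-4,4]  old=[-2,0]  +wl: 
  step 7. node 6  ⊔preds=[-4,4]  new=[-2,4]  old=⊥  +wl: 3
  step 8. node 0  ⊔preds=[-4,4]  new=[-2,4]  old=[-2,2]  +wl: 4,5
  step 9. node 1  ⊔preds=[-4,4]  new=[-4,4]  old=[-4,1]  +wl: 0
  step 10. node 2  ⊔preds=[-4,4]  new=[-4,4]  old=[-3,-1]  +wl: 1
  step 11. node 3  ⊔preds=[-2,4]  new=[-4,4]  stable
  step 12. node 4  ⊔preds=[-4,4]  new=[-4,4]  stable
  step 13. node 5  ⊔preds=[-4,4]  new=[-4,4]  stable
  step 14. node 0  ⊔preds=[-4,4]  new=[-2,4]  stable
  step 15. node 1  ⊔preds=[-4,4]  new=[-4,4]  stable

Least fixpoint reached:
  node 0: [-2,4]
  node 1: [-4,4]
  node 2: [-4,4]
  node 3: [-4,4]
  node 4: [-4,4]
  node 5: [-4,4]
  node 6: [-2,4]

[-4,4]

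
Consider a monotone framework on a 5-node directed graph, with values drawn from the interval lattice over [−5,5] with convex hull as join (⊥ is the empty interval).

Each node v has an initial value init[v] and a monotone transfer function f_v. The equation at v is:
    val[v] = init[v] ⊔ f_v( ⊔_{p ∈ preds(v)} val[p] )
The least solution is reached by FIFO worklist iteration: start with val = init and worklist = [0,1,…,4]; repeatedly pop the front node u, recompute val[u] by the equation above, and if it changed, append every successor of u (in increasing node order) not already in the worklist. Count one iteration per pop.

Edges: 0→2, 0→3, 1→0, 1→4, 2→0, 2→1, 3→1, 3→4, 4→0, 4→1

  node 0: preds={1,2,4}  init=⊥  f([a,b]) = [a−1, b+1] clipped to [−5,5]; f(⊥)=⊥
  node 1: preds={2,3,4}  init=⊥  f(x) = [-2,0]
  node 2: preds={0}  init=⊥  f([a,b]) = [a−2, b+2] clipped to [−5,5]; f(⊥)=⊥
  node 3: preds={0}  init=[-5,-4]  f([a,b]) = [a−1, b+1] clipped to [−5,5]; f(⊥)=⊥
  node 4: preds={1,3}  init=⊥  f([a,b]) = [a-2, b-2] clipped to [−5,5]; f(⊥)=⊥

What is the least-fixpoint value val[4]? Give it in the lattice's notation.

Worklist (21 pops):
  #1 pop 0: in=⊥ → ⊥ (no change)
  #2 pop 1: in=[-5,-4] → [-2,0] (was ⊥); enqueue [0]
  #3 pop 2: in=⊥ → ⊥ (no change)
  #4 pop 3: in=⊥ → [-5,-4] (no change)
  #5 pop 4: in=[-5,0] → [-5,-2] (was ⊥); enqueue [1]
  #6 pop 0: in=[-5,0] → [-5,1] (was ⊥); enqueue [2,3]
  #7 pop 1: in=[-5,-2] → [-2,0] (no change)
  #8 pop 2: in=[-5,1] → [-5,3] (was ⊥); enqueue [0,1]
  #9 pop 3: in=[-5,1] → [-5,2] (was [-5,-4]); enqueue [4]
  #10 pop 0: in=[-5,3] → [-5,4] (was [-5,1]); enqueue [2,3]
  #11 pop 1: in=[-5,3] → [-2,0] (no change)
  #12 pop 4: in=[-5,2] → [-5,0] (was [-5,-2]); enqueue [0,1]
  #13 pop 2: in=[-5,4] → [-5,5] (was [-5,3]); enqueue []
  #14 pop 3: in=[-5,4] → [-5,5] (was [-5,2]); enqueue [4]
  #15 pop 0: in=[-5,5] → [-5,5] (was [-5,4]); enqueue [2,3]
  #16 pop 1: in=[-5,5] → [-2,0] (no change)
  #17 pop 4: in=[-5,5] → [-5,3] (was [-5,0]); enqueue [0,1]
  #18 pop 2: in=[-5,5] → [-5,5] (no change)
  #19 pop 3: in=[-5,5] → [-5,5] (no change)
  #20 pop 0: in=[-5,5] → [-5,5] (no change)
  #21 pop 1: in=[-5,5] → [-2,0] (no change)

Fixpoint:
  val[0] = [-5,5]
  val[1] = [-2,0]
  val[2] = [-5,5]
  val[3] = [-5,5]
  val[4] = [-5,3]

[-5,3]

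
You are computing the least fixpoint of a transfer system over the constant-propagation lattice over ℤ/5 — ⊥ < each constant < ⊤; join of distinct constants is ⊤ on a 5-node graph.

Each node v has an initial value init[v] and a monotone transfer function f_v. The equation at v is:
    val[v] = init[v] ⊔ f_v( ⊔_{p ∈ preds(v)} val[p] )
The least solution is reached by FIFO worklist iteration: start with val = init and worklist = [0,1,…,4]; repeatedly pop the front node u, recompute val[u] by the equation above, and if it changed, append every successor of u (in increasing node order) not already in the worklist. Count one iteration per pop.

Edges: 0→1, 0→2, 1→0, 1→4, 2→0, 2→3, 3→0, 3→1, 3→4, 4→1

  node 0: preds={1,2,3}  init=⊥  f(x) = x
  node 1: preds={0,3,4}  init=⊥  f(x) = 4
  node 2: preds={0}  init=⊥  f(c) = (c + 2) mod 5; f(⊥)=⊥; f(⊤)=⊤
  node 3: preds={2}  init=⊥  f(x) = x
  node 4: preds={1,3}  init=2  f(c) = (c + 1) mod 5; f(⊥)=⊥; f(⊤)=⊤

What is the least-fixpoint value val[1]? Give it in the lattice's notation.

Iteration log — 18 steps:
  step 1. node 0  ⊔preds=⊥  new=⊥  stable
  step 2. node 1  ⊔preds=2  new=4  old=⊥  +wl: 0
  step 3. node 2  ⊔preds=⊥  new=⊥  stable
  step 4. node 3  ⊔preds=⊥  new=⊥  stable
  step 5. node 4  ⊔preds=4  new=⊤  old=2  +wl: 1
  step 6. node 0  ⊔preds=4  new=4  old=⊥  +wl: 2
  step 7. node 1  ⊔preds=⊤  new=4  stable
  step 8. node 2  ⊔preds=4  new=1  old=⊥  +wl: 0,3
  step 9. node 0  ⊔preds=⊤  new=⊤  old=4  +wl: 1,2
  step 10. node 3  ⊔preds=1  new=1  old=⊥  +wl: 0,4
  step 11. node 1  ⊔preds=⊤  new=4  stable
  step 12. node 2  ⊔preds=⊤  new=⊤  old=1  +wl: 3
  step 13. node 0  ⊔preds=⊤  new=⊤  stable
  step 14. node 4  ⊔preds=⊤  new=⊤  stable
  step 15. node 3  ⊔preds=⊤  new=⊤  old=1  +wl: 0,1,4
  step 16. node 0  ⊔preds=⊤  new=⊤  stable
  step 17. node 1  ⊔preds=⊤  new=4  stable
  step 18. node 4  ⊔preds=⊤  new=⊤  stable

Least fixpoint reached:
  node 0: ⊤
  node 1: 4
  node 2: ⊤
  node 3: ⊤
  node 4: ⊤

4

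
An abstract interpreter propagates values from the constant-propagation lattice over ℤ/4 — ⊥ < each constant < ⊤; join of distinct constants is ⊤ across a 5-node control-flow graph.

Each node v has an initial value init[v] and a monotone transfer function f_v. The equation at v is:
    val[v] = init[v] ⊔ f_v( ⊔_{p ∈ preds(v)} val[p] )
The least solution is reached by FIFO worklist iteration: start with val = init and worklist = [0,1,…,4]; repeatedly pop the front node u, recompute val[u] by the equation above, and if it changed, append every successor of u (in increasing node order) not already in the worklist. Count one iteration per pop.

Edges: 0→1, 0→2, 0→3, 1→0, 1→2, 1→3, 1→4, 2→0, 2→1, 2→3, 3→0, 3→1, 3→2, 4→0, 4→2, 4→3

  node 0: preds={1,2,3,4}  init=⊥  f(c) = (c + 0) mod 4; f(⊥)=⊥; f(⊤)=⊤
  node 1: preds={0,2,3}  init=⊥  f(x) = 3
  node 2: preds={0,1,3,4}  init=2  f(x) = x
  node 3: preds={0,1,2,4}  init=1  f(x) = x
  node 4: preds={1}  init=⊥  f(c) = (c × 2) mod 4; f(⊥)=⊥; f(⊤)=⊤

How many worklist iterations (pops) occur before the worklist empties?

Iteration log — 9 steps:
  step 1. node 0  ⊔preds=⊤  new=⊤  old=⊥  +wl: 
  step 2. node 1  ⊔preds=⊤  new=3  old=⊥  +wl: 0
  step 3. node 2  ⊔preds=⊤  new=⊤  old=2  +wl: 1
  step 4. node 3  ⊔preds=⊤  new=⊤  old=1  +wl: 2
  step 5. node 4  ⊔preds=3  new=2  old=⊥  +wl: 3
  step 6. node 0  ⊔preds=⊤  new=⊤  stable
  step 7. node 1  ⊔preds=⊤  new=3  stable
  step 8. node 2  ⊔preds=⊤  new=⊤  stable
  step 9. node 3  ⊔preds=⊤  new=⊤  stable

Least fixpoint reached:
  node 0: ⊤
  node 1: 3
  node 2: ⊤
  node 3: ⊤
  node 4: 2

9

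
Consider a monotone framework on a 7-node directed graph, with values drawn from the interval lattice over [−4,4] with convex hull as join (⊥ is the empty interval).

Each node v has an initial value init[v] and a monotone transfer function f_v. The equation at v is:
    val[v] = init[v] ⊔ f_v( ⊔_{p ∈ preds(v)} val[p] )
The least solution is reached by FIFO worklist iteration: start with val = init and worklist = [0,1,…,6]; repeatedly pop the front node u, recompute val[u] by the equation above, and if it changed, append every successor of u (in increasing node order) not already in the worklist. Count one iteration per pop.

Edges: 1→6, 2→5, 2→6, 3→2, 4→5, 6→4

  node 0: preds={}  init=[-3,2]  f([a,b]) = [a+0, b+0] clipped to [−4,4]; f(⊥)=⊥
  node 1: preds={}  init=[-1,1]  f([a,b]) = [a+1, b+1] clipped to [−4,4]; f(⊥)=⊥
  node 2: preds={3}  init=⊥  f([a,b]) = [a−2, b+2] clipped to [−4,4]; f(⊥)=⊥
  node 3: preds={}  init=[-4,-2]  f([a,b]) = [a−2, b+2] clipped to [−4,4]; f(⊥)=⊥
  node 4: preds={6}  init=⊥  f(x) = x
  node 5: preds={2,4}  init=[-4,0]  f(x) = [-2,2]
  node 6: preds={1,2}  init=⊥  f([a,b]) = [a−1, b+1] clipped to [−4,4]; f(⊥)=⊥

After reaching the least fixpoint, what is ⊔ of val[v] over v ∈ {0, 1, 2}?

[-4,2]

Iteration log — 9 steps:
  step 1. node 0  ⊔preds=⊥  new=[-3,2]  stable
  step 2. node 1  ⊔preds=⊥  new=[-1,1]  stable
  step 3. node 2  ⊔preds=[-4,-2]  new=[-4,0]  old=⊥  +wl: 
  step 4. node 3  ⊔preds=⊥  new=[-4,-2]  stable
  step 5. node 4  ⊔preds=⊥  new=⊥  stable
  step 6. node 5  ⊔preds=[-4,0]  new=[-4,2]  old=[-4,0]  +wl: 
  step 7. node 6  ⊔preds=[-4,1]  new=[-4,2]  old=⊥  +wl: 4
  step 8. node 4  ⊔preds=[-4,2]  new=[-4,2]  old=⊥  +wl: 5
  step 9. node 5  ⊔preds=[-4,2]  new=[-4,2]  stable

Least fixpoint reached:
  node 0: [-3,2]
  node 1: [-1,1]
  node 2: [-4,0]
  node 3: [-4,-2]
  node 4: [-4,2]
  node 5: [-4,2]
  node 6: [-4,2]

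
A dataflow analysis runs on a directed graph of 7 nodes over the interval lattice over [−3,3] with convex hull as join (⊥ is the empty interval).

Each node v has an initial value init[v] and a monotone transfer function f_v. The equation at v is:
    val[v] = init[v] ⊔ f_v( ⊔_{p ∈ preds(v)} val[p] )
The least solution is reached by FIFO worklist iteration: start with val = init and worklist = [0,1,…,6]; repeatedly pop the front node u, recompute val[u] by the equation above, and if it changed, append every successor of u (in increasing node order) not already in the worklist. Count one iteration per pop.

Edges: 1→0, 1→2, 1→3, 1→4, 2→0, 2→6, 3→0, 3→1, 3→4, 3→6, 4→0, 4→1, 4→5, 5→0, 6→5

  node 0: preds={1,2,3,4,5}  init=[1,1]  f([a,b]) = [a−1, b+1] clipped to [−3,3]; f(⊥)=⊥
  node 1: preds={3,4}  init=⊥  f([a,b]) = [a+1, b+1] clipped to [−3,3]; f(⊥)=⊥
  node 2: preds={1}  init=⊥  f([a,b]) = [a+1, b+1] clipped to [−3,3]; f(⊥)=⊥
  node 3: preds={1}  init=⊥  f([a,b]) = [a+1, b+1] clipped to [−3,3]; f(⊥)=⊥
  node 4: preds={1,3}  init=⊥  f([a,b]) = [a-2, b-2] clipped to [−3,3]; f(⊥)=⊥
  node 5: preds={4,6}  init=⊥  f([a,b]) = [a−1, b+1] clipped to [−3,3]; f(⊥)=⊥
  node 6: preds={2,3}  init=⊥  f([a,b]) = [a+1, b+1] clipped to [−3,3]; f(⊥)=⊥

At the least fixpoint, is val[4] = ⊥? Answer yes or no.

yes

Iteration log — 7 steps:
  step 1. node 0  ⊔preds=⊥  new=[1,1]  stable
  step 2. node 1  ⊔preds=⊥  new=⊥  stable
  step 3. node 2  ⊔preds=⊥  new=⊥  stable
  step 4. node 3  ⊔preds=⊥  new=⊥  stable
  step 5. node 4  ⊔preds=⊥  new=⊥  stable
  step 6. node 5  ⊔preds=⊥  new=⊥  stable
  step 7. node 6  ⊔preds=⊥  new=⊥  stable

Least fixpoint reached:
  node 0: [1,1]
  node 1: ⊥
  node 2: ⊥
  node 3: ⊥
  node 4: ⊥
  node 5: ⊥
  node 6: ⊥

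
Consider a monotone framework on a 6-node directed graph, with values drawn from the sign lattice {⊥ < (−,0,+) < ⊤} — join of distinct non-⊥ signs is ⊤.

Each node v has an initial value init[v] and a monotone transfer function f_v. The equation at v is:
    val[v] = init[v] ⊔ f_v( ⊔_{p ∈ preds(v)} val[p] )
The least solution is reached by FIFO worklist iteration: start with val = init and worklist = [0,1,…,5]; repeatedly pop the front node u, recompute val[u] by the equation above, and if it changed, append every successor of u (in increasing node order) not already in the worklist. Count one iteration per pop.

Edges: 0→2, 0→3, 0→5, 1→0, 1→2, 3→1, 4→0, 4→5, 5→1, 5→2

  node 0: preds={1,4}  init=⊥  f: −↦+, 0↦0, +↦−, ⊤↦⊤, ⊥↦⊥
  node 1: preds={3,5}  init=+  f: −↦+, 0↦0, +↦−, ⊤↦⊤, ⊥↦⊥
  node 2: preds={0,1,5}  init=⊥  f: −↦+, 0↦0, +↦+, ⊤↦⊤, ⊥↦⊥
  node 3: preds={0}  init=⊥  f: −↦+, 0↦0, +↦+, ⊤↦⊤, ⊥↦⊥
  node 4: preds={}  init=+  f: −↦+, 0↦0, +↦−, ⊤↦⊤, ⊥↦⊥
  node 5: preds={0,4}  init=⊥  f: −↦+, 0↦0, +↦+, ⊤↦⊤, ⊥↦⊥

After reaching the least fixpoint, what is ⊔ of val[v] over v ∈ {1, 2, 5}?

Iteration log — 13 steps:
  step 1. node 0  ⊔preds=+  new=−  old=⊥  +wl: 
  step 2. node 1  ⊔preds=⊥  new=+  stable
  step 3. node 2  ⊔preds=⊤  new=⊤  old=⊥  +wl: 
  step 4. node 3  ⊔preds=−  new=+  old=⊥  +wl: 1
  step 5. node 4  ⊔preds=⊥  new=+  stable
  step 6. node 5  ⊔preds=⊤  new=⊤  old=⊥  +wl: 2
  step 7. node 1  ⊔preds=⊤  new=⊤  old=+  +wl: 0
  step 8. node 2  ⊔preds=⊤  new=⊤  stable
  step 9. node 0  ⊔preds=⊤  new=⊤  old=−  +wl: 2,3,5
  step 10. node 2  ⊔preds=⊤  new=⊤  stable
  step 11. node 3  ⊔preds=⊤  new=⊤  old=+  +wl: 1
  step 12. node 5  ⊔preds=⊤  new=⊤  stable
  step 13. node 1  ⊔preds=⊤  new=⊤  stable

Least fixpoint reached:
  node 0: ⊤
  node 1: ⊤
  node 2: ⊤
  node 3: ⊤
  node 4: +
  node 5: ⊤

⊤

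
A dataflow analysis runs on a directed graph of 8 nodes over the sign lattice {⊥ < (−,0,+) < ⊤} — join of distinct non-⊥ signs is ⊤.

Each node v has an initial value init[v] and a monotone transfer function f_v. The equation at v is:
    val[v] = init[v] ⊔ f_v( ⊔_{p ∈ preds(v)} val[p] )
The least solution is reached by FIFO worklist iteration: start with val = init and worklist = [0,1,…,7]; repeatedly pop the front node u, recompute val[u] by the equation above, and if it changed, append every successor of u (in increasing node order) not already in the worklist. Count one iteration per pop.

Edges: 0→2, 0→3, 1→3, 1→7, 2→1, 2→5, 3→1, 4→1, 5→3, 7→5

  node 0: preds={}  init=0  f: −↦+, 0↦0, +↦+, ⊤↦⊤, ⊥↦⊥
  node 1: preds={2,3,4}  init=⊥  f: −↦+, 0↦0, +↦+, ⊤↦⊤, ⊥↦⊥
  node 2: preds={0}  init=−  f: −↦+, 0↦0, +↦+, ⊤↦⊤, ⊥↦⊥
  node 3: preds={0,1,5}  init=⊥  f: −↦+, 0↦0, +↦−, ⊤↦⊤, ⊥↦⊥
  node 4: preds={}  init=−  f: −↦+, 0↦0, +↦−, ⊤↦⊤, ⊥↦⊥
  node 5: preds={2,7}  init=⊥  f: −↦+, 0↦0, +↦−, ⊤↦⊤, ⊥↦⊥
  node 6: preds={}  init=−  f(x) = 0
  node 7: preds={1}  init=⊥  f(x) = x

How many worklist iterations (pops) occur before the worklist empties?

13

Trace (13 dequeues):
  [1] u=0 | in ⊥ | out 0 | ==
  [2] u=1 | in − | out + | prev ⊥ | push {}
  [3] u=2 | in 0 | out ⊤ | prev − | push {1}
  [4] u=3 | in ⊤ | out ⊤ | prev ⊥ | push {}
  [5] u=4 | in ⊥ | out − | ==
  [6] u=5 | in ⊤ | out ⊤ | prev ⊥ | push {3}
  [7] u=6 | in ⊥ | out ⊤ | prev − | push {}
  [8] u=7 | in + | out + | prev ⊥ | push {5}
  [9] u=1 | in ⊤ | out ⊤ | prev + | push {7}
  [10] u=3 | in ⊤ | out ⊤ | ==
  [11] u=5 | in ⊤ | out ⊤ | ==
  [12] u=7 | in ⊤ | out ⊤ | prev + | push {5}
  [13] u=5 | in ⊤ | out ⊤ | ==

Converged values:
  [0] 0
  [1] ⊤
  [2] ⊤
  [3] ⊤
  [4] −
  [5] ⊤
  [6] ⊤
  [7] ⊤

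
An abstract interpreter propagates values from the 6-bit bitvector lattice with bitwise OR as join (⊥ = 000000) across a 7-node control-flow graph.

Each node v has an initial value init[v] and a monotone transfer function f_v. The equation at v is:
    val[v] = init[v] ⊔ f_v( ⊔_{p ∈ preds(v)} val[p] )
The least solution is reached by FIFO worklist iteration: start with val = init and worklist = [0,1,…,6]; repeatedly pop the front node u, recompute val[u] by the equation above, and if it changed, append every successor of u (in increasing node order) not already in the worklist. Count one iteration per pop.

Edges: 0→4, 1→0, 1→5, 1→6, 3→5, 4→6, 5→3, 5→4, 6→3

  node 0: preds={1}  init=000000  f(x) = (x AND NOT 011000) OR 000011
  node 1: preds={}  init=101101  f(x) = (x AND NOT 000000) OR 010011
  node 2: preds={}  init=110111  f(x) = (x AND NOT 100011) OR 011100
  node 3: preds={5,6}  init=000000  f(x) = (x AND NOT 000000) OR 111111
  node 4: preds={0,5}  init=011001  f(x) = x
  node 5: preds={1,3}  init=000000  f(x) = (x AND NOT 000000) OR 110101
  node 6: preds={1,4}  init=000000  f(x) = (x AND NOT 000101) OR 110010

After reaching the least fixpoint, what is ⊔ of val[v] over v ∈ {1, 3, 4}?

Trace (10 dequeues):
  [1] u=0 | in 101101 | out 100111 | prev 000000 | push {}
  [2] u=1 | in 000000 | out 111111 | prev 101101 | push {0}
  [3] u=2 | in 000000 | out 111111 | prev 110111 | push {}
  [4] u=3 | in 000000 | out 111111 | prev 000000 | push {}
  [5] u=4 | in 100111 | out 111111 | prev 011001 | push {}
  [6] u=5 | in 111111 | out 111111 | prev 000000 | push {3,4}
  [7] u=6 | in 111111 | out 111010 | prev 000000 | push {}
  [8] u=0 | in 111111 | out 100111 | ==
  [9] u=3 | in 111111 | out 111111 | ==
  [10] u=4 | in 111111 | out 111111 | ==

Converged values:
  [0] 100111
  [1] 111111
  [2] 111111
  [3] 111111
  [4] 111111
  [5] 111111
  [6] 111010

111111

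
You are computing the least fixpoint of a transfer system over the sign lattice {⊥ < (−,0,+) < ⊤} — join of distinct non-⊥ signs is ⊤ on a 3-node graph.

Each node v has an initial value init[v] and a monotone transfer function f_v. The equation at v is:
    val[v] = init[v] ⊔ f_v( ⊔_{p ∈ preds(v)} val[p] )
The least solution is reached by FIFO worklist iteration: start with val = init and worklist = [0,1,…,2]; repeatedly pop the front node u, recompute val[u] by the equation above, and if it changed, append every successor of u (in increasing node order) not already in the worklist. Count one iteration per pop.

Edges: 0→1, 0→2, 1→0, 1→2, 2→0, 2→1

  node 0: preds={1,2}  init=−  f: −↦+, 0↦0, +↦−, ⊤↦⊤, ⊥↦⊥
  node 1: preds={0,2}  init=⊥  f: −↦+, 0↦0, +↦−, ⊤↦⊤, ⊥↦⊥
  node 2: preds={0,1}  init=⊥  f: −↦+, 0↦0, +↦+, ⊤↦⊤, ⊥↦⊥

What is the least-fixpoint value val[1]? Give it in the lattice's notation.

Iteration log — 7 steps:
  step 1. node 0  ⊔preds=⊥  new=−  stable
  step 2. node 1  ⊔preds=−  new=+  old=⊥  +wl: 0
  step 3. node 2  ⊔preds=⊤  new=⊤  old=⊥  +wl: 1
  step 4. node 0  ⊔preds=⊤  new=⊤  old=−  +wl: 2
  step 5. node 1  ⊔preds=⊤  new=⊤  old=+  +wl: 0
  step 6. node 2  ⊔preds=⊤  new=⊤  stable
  step 7. node 0  ⊔preds=⊤  new=⊤  stable

Least fixpoint reached:
  node 0: ⊤
  node 1: ⊤
  node 2: ⊤

⊤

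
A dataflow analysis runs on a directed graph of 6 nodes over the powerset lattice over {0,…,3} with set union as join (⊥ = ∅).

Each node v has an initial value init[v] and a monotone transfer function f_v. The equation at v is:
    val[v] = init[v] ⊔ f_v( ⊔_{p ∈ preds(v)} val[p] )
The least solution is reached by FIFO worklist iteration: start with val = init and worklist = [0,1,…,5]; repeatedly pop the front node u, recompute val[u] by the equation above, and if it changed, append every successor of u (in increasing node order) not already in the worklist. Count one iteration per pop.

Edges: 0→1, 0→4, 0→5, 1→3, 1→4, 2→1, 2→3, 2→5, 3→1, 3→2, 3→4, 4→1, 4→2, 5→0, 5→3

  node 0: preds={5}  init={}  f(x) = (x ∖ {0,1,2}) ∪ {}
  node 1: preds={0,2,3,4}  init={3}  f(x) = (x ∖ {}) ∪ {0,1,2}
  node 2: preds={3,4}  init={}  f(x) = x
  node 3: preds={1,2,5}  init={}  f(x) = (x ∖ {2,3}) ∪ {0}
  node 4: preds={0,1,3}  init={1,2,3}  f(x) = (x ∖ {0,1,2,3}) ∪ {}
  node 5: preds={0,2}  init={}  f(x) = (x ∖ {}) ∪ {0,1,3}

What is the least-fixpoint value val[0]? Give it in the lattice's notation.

Iteration log — 13 steps:
  step 1. node 0  ⊔preds={}  new={}  stable
  step 2. node 1  ⊔preds={1,2,3}  new={0,1,2,3}  old={3}  +wl: 
  step 3. node 2  ⊔preds={1,2,3}  new={1,2,3}  old={}  +wl: 1
  step 4. node 3  ⊔preds={0,1,2,3}  new={0,1}  old={}  +wl: 2
  step 5. node 4  ⊔preds={0,1,2,3}  new={1,2,3}  stable
  step 6. node 5  ⊔preds={1,2,3}  new={0,1,2,3}  old={}  +wl: 0,3
  step 7. node 1  ⊔preds={0,1,2,3}  new={0,1,2,3}  stable
  step 8. node 2  ⊔preds={0,1,2,3}  new={0,1,2,3}  old={1,2,3}  +wl: 1,5
  step 9. node 0  ⊔preds={0,1,2,3}  new={3}  old={}  +wl: 4
  step 10. node 3  ⊔preds={0,1,2,3}  new={0,1}  stable
  step 11. node 1  ⊔preds={0,1,2,3}  new={0,1,2,3}  stable
  step 12. node 5  ⊔preds={0,1,2,3}  new={0,1,2,3}  stable
  step 13. node 4  ⊔preds={0,1,2,3}  new={1,2,3}  stable

Least fixpoint reached:
  node 0: {3}
  node 1: {0,1,2,3}
  node 2: {0,1,2,3}
  node 3: {0,1}
  node 4: {1,2,3}
  node 5: {0,1,2,3}

{3}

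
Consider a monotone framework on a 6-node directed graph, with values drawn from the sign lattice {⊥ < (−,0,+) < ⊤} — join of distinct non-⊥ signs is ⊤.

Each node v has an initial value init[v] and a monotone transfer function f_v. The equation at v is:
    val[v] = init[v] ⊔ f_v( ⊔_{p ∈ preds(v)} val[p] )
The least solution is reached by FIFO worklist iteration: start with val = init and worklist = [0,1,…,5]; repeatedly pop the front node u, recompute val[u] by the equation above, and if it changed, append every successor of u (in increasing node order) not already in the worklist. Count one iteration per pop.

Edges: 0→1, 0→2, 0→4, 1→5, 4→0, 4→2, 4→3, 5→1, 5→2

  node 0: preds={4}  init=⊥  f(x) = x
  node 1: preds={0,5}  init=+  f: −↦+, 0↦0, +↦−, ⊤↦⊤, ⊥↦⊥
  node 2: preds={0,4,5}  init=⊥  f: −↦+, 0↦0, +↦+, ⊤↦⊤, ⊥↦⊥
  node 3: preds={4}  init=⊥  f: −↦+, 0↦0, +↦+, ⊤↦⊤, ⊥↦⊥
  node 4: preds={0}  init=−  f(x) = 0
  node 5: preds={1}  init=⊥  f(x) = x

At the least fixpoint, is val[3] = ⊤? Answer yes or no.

yes

Trace (14 dequeues):
  [1] u=0 | in − | out − | prev ⊥ | push {}
  [2] u=1 | in − | out + | ==
  [3] u=2 | in − | out + | prev ⊥ | push {}
  [4] u=3 | in − | out + | prev ⊥ | push {}
  [5] u=4 | in − | out ⊤ | prev − | push {0,2,3}
  [6] u=5 | in + | out + | prev ⊥ | push {1}
  [7] u=0 | in ⊤ | out ⊤ | prev − | push {4}
  [8] u=2 | in ⊤ | out ⊤ | prev + | push {}
  [9] u=3 | in ⊤ | out ⊤ | prev + | push {}
  [10] u=1 | in ⊤ | out ⊤ | prev + | push {5}
  [11] u=4 | in ⊤ | out ⊤ | ==
  [12] u=5 | in ⊤ | out ⊤ | prev + | push {1,2}
  [13] u=1 | in ⊤ | out ⊤ | ==
  [14] u=2 | in ⊤ | out ⊤ | ==

Converged values:
  [0] ⊤
  [1] ⊤
  [2] ⊤
  [3] ⊤
  [4] ⊤
  [5] ⊤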